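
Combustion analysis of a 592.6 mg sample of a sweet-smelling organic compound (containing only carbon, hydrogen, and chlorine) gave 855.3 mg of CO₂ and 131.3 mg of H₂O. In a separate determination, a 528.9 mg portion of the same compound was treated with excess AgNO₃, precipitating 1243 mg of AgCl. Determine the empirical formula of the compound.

C4H3Cl2

mol C = 0.8553 g CO₂ ÷ 44.009 g/mol = 0.019435 mol
mol H = 2 × 0.1313 g H₂O ÷ 18.015 g/mol = 0.014577 mol
From the AgCl data: mol Cl per gram of compound = (1.243 ÷ 143.318) ÷ 0.5289 = 0.016398 mol/g, so in the 0.5926 g combustion sample mol Cl = 0.0097176 mol
Divide by the smallest (0.0097176 mol): C 2.000, H 1.500, Cl 1.000
Multiplying each by 2 gives whole numbers: C 4.00, H 3.00, Cl 2.00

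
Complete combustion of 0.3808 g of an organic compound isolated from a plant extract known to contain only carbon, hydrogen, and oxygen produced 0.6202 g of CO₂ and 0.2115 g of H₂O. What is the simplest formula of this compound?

C6H10O5

mol C = 0.6202 g CO₂ ÷ 44.009 g/mol = 0.014093 mol
mol H = 2 × 0.2115 g H₂O ÷ 18.015 g/mol = 0.023480 mol
mass O = 0.3808 − (0.16927 + 0.023668) = 0.18787 g → mol O = 0.18787 ÷ 15.999 = 0.011742 mol
Divide by the smallest (0.011742 mol): C 1.200, H 2.000, O 1.000
Multiplying each by 5 gives whole numbers: C 6.00, H 10.00, O 5.00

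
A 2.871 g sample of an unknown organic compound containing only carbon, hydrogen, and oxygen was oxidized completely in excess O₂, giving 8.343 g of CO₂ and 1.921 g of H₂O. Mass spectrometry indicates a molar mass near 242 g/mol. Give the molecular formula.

C16H18O2

mol C = 8.343 g CO₂ ÷ 44.009 g/mol = 0.18957 mol
mol H = 2 × 1.921 g H₂O ÷ 18.015 g/mol = 0.21327 mol
mass O = 2.871 − (2.2770 + 0.21497) = 0.37904 g → mol O = 0.37904 ÷ 15.999 = 0.023692 mol
Divide by the smallest (0.023692 mol): C 8.002, H 9.002, O 1.000
Empirical formula: C8H9O
Empirical-formula mass = 121.16 g/mol; 242 ÷ 121.16 ≈ 2, so the molecular formula is C16H18O2.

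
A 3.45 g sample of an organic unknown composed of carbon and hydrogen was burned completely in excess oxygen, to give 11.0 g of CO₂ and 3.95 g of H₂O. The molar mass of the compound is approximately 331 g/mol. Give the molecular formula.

C24H42

mol C = 11.0 g CO₂ ÷ 44.009 g/mol = 0.2499 mol
mol H = 2 × 3.95 g H₂O ÷ 18.015 g/mol = 0.4385 mol
Divide by the smallest (0.2499 mol): C 1.000, H 1.754
Multiplying each by 4 gives whole numbers: C 4.00, H 7.02
Empirical formula: C4H7
Empirical-formula mass = 55.10 g/mol; 331 ÷ 55.10 ≈ 6, so the molecular formula is C24H42.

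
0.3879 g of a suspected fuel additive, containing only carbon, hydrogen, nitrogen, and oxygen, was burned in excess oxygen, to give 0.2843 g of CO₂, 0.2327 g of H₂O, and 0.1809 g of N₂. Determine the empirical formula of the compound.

mol C = 0.2843 g CO₂ ÷ 44.009 g/mol = 0.0064600 mol
mol H = 2 × 0.2327 g H₂O ÷ 18.015 g/mol = 0.025834 mol
mol N = 2 × 0.1809 g N₂ ÷ 28.014 g/mol = 0.012915 mol
mass O = 0.3879 − (0.077592 + 0.026041 + 0.18090) = 0.10337 g → mol O = 0.10337 ÷ 15.999 = 0.0064609 mol
Divide by the smallest (0.0064600 mol): C 1.000, H 3.999, N 1.999, O 1.000

CH4N2O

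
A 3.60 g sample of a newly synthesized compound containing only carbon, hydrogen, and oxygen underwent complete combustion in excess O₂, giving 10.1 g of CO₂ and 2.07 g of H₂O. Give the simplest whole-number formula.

C6H6O

mol C = 10.1 g CO₂ ÷ 44.009 g/mol = 0.2295 mol
mol H = 2 × 2.07 g H₂O ÷ 18.015 g/mol = 0.2298 mol
mass O = 3.60 − (2.757 + 0.2316) = 0.6118 g → mol O = 0.6118 ÷ 15.999 = 0.03824 mol
Divide by the smallest (0.03824 mol): C 6.001, H 6.009, O 1.000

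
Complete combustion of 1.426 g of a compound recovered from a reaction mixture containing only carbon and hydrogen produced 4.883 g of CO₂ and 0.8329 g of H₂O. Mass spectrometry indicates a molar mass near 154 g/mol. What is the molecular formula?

C12H10

mol C = 4.883 g CO₂ ÷ 44.009 g/mol = 0.11095 mol
mol H = 2 × 0.8329 g H₂O ÷ 18.015 g/mol = 0.092467 mol
Divide by the smallest (0.092467 mol): C 1.200, H 1.000
Multiplying each by 5 gives whole numbers: C 6.00, H 5.00
Empirical formula: C6H5
Empirical-formula mass = 77.11 g/mol; 154 ÷ 77.11 ≈ 2, so the molecular formula is C12H10.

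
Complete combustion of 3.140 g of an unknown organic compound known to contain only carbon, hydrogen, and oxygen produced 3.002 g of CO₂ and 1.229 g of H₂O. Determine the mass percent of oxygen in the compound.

mol C = 3.002 g CO₂ ÷ 44.009 g/mol = 0.068213 mol
mol H = 2 × 1.229 g H₂O ÷ 18.015 g/mol = 0.13644 mol
mass O = 3.140 − (0.81931 + 0.13753) = 2.1832 g → mol O = 2.1832 ÷ 15.999 = 0.13646 mol
mass % O = 2.1832 g ÷ 3.140 g × 100%

69.53%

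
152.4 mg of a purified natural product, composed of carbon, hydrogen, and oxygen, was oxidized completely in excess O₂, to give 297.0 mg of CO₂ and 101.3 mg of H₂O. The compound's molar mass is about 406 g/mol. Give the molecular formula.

mol C = 0.2970 g CO₂ ÷ 44.009 g/mol = 0.0067486 mol
mol H = 2 × 0.1013 g H₂O ÷ 18.015 g/mol = 0.011246 mol
mass O = 0.1524 − (0.081058 + 0.011336) = 0.060006 g → mol O = 0.060006 ÷ 15.999 = 0.0037506 mol
Divide by the smallest (0.0037506 mol): C 1.799, H 2.998, O 1.000
Multiplying each by 5 gives whole numbers: C 9.00, H 14.99, O 5.00
Empirical formula: C9H15O5
Empirical-formula mass = 203.21 g/mol; 406 ÷ 203.21 ≈ 2, so the molecular formula is C18H30O10.

C18H30O10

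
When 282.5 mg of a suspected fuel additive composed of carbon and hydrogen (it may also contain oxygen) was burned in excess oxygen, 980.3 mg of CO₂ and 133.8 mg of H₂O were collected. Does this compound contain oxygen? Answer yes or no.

mol C = 0.9803 g CO₂ ÷ 44.009 g/mol = 0.022275 mol
mol H = 2 × 0.1338 g H₂O ÷ 18.015 g/mol = 0.014854 mol
C and H together account for 0.28252 g — essentially the entire 0.2825 g sample — so the compound contains no oxygen.

no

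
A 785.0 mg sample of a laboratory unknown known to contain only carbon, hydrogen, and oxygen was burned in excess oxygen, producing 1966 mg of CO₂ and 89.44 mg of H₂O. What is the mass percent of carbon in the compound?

68.35%

mol C = 1.966 g CO₂ ÷ 44.009 g/mol = 0.044673 mol
mol H = 2 × 0.08944 g H₂O ÷ 18.015 g/mol = 0.0099295 mol
mass O = 0.7850 − (0.53656 + 0.010009) = 0.23843 g → mol O = 0.23843 ÷ 15.999 = 0.014903 mol
mass % C = 0.53656 g ÷ 0.7850 g × 100%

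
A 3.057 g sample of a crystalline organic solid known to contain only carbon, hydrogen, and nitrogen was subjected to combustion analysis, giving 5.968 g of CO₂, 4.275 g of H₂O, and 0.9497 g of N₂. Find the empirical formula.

mol C = 5.968 g CO₂ ÷ 44.009 g/mol = 0.13561 mol
mol H = 2 × 4.275 g H₂O ÷ 18.015 g/mol = 0.47460 mol
mol N = 2 × 0.9497 g N₂ ÷ 28.014 g/mol = 0.067802 mol
Divide by the smallest (0.067802 mol): C 2.000, H 7.000, N 1.000

C2H7N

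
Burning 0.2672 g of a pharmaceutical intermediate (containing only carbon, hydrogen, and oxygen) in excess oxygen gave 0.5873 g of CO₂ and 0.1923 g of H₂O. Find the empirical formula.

C5H8O2

mol C = 0.5873 g CO₂ ÷ 44.009 g/mol = 0.013345 mol
mol H = 2 × 0.1923 g H₂O ÷ 18.015 g/mol = 0.021349 mol
mass O = 0.2672 − (0.16029 + 0.021520) = 0.085394 g → mol O = 0.085394 ÷ 15.999 = 0.0053374 mol
Divide by the smallest (0.0053374 mol): C 2.500, H 4.000, O 1.000
Multiplying each by 2 gives whole numbers: C 5.00, H 8.00, O 2.00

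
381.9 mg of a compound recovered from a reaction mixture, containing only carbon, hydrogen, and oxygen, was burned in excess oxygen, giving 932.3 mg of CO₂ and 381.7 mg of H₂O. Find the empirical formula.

mol C = 0.9323 g CO₂ ÷ 44.009 g/mol = 0.021184 mol
mol H = 2 × 0.3817 g H₂O ÷ 18.015 g/mol = 0.042376 mol
mass O = 0.3819 − (0.25444 + 0.042715) = 0.084741 g → mol O = 0.084741 ÷ 15.999 = 0.0052966 mol
Divide by the smallest (0.0052966 mol): C 4.000, H 8.001, O 1.000

C4H8O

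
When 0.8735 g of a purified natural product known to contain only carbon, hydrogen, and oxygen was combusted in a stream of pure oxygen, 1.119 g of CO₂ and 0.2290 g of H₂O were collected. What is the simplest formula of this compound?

C3H3O4

mol C = 1.119 g CO₂ ÷ 44.009 g/mol = 0.025427 mol
mol H = 2 × 0.2290 g H₂O ÷ 18.015 g/mol = 0.025423 mol
mass O = 0.8735 − (0.30540 + 0.025627) = 0.54247 g → mol O = 0.54247 ÷ 15.999 = 0.033907 mol
Divide by the smallest (0.025423 mol): C 1.000, H 1.000, O 1.334
Multiplying each by 3 gives whole numbers: C 3.00, H 3.00, O 4.00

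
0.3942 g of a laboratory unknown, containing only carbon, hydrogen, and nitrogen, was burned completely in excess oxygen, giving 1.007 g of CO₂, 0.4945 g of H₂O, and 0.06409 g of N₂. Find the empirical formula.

mol C = 1.007 g CO₂ ÷ 44.009 g/mol = 0.022882 mol
mol H = 2 × 0.4945 g H₂O ÷ 18.015 g/mol = 0.054899 mol
mol N = 2 × 0.06409 g N₂ ÷ 28.014 g/mol = 0.0045756 mol
Divide by the smallest (0.0045756 mol): C 5.001, H 11.998, N 1.000

C5H12N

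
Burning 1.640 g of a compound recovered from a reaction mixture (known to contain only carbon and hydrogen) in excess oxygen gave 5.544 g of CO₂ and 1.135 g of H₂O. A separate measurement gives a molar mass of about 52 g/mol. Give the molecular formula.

mol C = 5.544 g CO₂ ÷ 44.009 g/mol = 0.12597 mol
mol H = 2 × 1.135 g H₂O ÷ 18.015 g/mol = 0.12601 mol
Divide by the smallest (0.12597 mol): C 1.000, H 1.000
Empirical formula: CH
Empirical-formula mass = 13.02 g/mol; 52 ÷ 13.02 ≈ 4, so the molecular formula is C4H4.

C4H4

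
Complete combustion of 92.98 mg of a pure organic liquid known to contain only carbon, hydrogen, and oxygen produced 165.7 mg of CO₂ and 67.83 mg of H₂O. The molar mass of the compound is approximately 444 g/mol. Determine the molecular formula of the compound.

mol C = 0.1657 g CO₂ ÷ 44.009 g/mol = 0.0037651 mol
mol H = 2 × 0.06783 g H₂O ÷ 18.015 g/mol = 0.0075304 mol
mass O = 0.09298 − (0.045223 + 0.0075906) = 0.040166 g → mol O = 0.040166 ÷ 15.999 = 0.0025105 mol
Divide by the smallest (0.0025105 mol): C 1.500, H 2.999, O 1.000
Multiplying each by 2 gives whole numbers: C 3.00, H 6.00, O 2.00
Empirical formula: C3H6O2
Empirical-formula mass = 74.08 g/mol; 444 ÷ 74.08 ≈ 6, so the molecular formula is C18H36O12.

C18H36O12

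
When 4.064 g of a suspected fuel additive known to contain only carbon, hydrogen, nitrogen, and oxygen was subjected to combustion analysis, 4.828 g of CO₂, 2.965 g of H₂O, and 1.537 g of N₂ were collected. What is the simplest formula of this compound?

C2H6N2O

mol C = 4.828 g CO₂ ÷ 44.009 g/mol = 0.10970 mol
mol H = 2 × 2.965 g H₂O ÷ 18.015 g/mol = 0.32917 mol
mol N = 2 × 1.537 g N₂ ÷ 28.014 g/mol = 0.10973 mol
mass O = 4.064 − (1.3177 + 0.33180 + 1.5370) = 0.87753 g → mol O = 0.87753 ÷ 15.999 = 0.054849 mol
Divide by the smallest (0.054849 mol): C 2.000, H 6.001, N 2.001, O 1.000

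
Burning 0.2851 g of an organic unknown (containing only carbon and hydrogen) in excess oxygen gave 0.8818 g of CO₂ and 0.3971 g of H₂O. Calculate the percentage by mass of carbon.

mol C = 0.8818 g CO₂ ÷ 44.009 g/mol = 0.020037 mol
mol H = 2 × 0.3971 g H₂O ÷ 18.015 g/mol = 0.044085 mol
mass % C = 0.24066 g ÷ 0.2851 g × 100%

84.41%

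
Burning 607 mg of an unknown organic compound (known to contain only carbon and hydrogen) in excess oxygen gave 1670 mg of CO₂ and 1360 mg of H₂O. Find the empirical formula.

CH4

mol C = 1.67 g CO₂ ÷ 44.009 g/mol = 0.03795 mol
mol H = 2 × 1.36 g H₂O ÷ 18.015 g/mol = 0.1510 mol
Divide by the smallest (0.03795 mol): C 1.000, H 3.979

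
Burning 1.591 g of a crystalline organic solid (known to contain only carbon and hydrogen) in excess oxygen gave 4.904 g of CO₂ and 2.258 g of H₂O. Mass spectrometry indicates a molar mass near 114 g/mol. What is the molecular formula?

mol C = 4.904 g CO₂ ÷ 44.009 g/mol = 0.11143 mol
mol H = 2 × 2.258 g H₂O ÷ 18.015 g/mol = 0.25068 mol
Divide by the smallest (0.11143 mol): C 1.000, H 2.250
Multiplying each by 4 gives whole numbers: C 4.00, H 9.00
Empirical formula: C4H9
Empirical-formula mass = 57.12 g/mol; 114 ÷ 57.12 ≈ 2, so the molecular formula is C8H18.

C8H18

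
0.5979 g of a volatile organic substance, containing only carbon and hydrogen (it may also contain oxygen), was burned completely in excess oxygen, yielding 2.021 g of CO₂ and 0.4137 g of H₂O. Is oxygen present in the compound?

mol C = 2.021 g CO₂ ÷ 44.009 g/mol = 0.045922 mol
mol H = 2 × 0.4137 g H₂O ÷ 18.015 g/mol = 0.045928 mol
C and H together account for 0.59787 g — essentially the entire 0.5979 g sample — so the compound contains no oxygen.

no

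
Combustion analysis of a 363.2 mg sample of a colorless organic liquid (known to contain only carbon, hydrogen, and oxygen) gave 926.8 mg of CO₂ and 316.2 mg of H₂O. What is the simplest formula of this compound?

C9H15O2

mol C = 0.9268 g CO₂ ÷ 44.009 g/mol = 0.021059 mol
mol H = 2 × 0.3162 g H₂O ÷ 18.015 g/mol = 0.035104 mol
mass O = 0.3632 − (0.25294 + 0.035385) = 0.074871 g → mol O = 0.074871 ÷ 15.999 = 0.0046798 mol
Divide by the smallest (0.0046798 mol): C 4.500, H 7.501, O 1.000
Multiplying each by 2 gives whole numbers: C 9.00, H 15.00, O 2.00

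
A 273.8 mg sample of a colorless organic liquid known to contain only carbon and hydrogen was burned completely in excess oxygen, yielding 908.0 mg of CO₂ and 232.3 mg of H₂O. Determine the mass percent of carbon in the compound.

90.51%

mol C = 0.9080 g CO₂ ÷ 44.009 g/mol = 0.020632 mol
mol H = 2 × 0.2323 g H₂O ÷ 18.015 g/mol = 0.025790 mol
mass % C = 0.24781 g ÷ 0.2738 g × 100%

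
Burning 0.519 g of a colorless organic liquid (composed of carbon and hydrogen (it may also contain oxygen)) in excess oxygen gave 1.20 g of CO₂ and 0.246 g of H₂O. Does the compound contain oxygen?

mol C = 1.20 g CO₂ ÷ 44.009 g/mol = 0.02727 mol
mol H = 2 × 0.246 g H₂O ÷ 18.015 g/mol = 0.02731 mol
C and H account for only 0.3550 g of the 0.519 g sample; the remaining 0.1640 g must be oxygen.

yes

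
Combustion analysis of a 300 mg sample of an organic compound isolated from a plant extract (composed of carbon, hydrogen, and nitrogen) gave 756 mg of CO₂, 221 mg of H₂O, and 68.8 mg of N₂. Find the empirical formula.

C7H10N2

mol C = 0.756 g CO₂ ÷ 44.009 g/mol = 0.01718 mol
mol H = 2 × 0.221 g H₂O ÷ 18.015 g/mol = 0.02454 mol
mol N = 2 × 0.0688 g N₂ ÷ 28.014 g/mol = 0.004912 mol
Divide by the smallest (0.004912 mol): C 3.497, H 4.995, N 1.000
Multiplying each by 2 gives whole numbers: C 6.99, H 9.99, N 2.00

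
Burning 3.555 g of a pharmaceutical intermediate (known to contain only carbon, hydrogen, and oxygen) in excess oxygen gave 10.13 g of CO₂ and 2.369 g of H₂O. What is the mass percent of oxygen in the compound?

14.77%

mol C = 10.13 g CO₂ ÷ 44.009 g/mol = 0.23018 mol
mol H = 2 × 2.369 g H₂O ÷ 18.015 g/mol = 0.26300 mol
mass O = 3.555 − (2.7647 + 0.26511) = 0.52520 g → mol O = 0.52520 ÷ 15.999 = 0.032827 mol
mass % O = 0.52520 g ÷ 3.555 g × 100%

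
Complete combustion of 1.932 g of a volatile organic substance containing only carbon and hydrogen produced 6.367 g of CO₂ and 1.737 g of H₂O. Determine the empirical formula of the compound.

mol C = 6.367 g CO₂ ÷ 44.009 g/mol = 0.14467 mol
mol H = 2 × 1.737 g H₂O ÷ 18.015 g/mol = 0.19284 mol
Divide by the smallest (0.14467 mol): C 1.000, H 1.333
Multiplying each by 3 gives whole numbers: C 3.00, H 4.00

C3H4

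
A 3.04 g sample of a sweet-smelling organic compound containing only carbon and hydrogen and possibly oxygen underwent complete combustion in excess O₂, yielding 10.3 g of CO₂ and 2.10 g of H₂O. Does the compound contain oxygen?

mol C = 10.3 g CO₂ ÷ 44.009 g/mol = 0.2340 mol
mol H = 2 × 2.10 g H₂O ÷ 18.015 g/mol = 0.2331 mol
C and H together account for 3.046 g — essentially the entire 3.04 g sample — so the compound contains no oxygen.

no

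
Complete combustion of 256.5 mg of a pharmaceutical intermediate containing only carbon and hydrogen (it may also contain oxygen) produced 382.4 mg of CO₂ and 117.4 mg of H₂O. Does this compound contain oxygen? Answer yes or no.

mol C = 0.3824 g CO₂ ÷ 44.009 g/mol = 0.0086891 mol
mol H = 2 × 0.1174 g H₂O ÷ 18.015 g/mol = 0.013034 mol
C and H account for only 0.11750 g of the 0.2565 g sample; the remaining 0.13900 g must be oxygen.

yes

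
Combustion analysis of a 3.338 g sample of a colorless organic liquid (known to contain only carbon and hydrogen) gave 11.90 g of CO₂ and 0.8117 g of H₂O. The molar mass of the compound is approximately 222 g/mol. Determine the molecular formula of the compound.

mol C = 11.90 g CO₂ ÷ 44.009 g/mol = 0.27040 mol
mol H = 2 × 0.8117 g H₂O ÷ 18.015 g/mol = 0.090114 mol
Divide by the smallest (0.090114 mol): C 3.001, H 1.000
Empirical formula: C3H
Empirical-formula mass = 37.04 g/mol; 222 ÷ 37.04 ≈ 6, so the molecular formula is C18H6.

C18H6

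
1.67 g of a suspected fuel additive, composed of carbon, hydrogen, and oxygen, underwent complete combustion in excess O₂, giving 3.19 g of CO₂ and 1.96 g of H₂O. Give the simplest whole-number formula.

mol C = 3.19 g CO₂ ÷ 44.009 g/mol = 0.07249 mol
mol H = 2 × 1.96 g H₂O ÷ 18.015 g/mol = 0.2176 mol
mass O = 1.67 − (0.8706 + 0.2193) = 0.5800 g → mol O = 0.5800 ÷ 15.999 = 0.03625 mol
Divide by the smallest (0.03625 mol): C 1.999, H 6.002, O 1.000

C2H6O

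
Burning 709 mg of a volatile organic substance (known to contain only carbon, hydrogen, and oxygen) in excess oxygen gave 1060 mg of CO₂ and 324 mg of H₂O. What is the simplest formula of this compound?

C2H3O2

mol C = 1.06 g CO₂ ÷ 44.009 g/mol = 0.02409 mol
mol H = 2 × 0.324 g H₂O ÷ 18.015 g/mol = 0.03597 mol
mass O = 0.709 − (0.2893 + 0.03626) = 0.3834 g → mol O = 0.3834 ÷ 15.999 = 0.02397 mol
Divide by the smallest (0.02397 mol): C 1.005, H 1.501, O 1.000
Multiplying each by 2 gives whole numbers: C 2.01, H 3.00, O 2.00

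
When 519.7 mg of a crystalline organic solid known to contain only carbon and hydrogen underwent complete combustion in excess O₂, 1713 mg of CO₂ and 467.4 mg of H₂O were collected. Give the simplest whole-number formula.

C3H4

mol C = 1.713 g CO₂ ÷ 44.009 g/mol = 0.038924 mol
mol H = 2 × 0.4674 g H₂O ÷ 18.015 g/mol = 0.051890 mol
Divide by the smallest (0.038924 mol): C 1.000, H 1.333
Multiplying each by 3 gives whole numbers: C 3.00, H 4.00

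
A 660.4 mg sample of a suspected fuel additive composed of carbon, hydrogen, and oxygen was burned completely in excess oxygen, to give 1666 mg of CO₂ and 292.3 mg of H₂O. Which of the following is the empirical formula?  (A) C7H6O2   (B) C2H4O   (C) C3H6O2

(A) C7H6O2

mol C = 1.666 g CO₂ ÷ 44.009 g/mol = 0.037856 mol
mol H = 2 × 0.2923 g H₂O ÷ 18.015 g/mol = 0.032451 mol
mass O = 0.6604 − (0.45469 + 0.032710) = 0.17300 g → mol O = 0.17300 ÷ 15.999 = 0.010813 mol
Divide by the smallest (0.010813 mol): C 3.501, H 3.001, O 1.000
Multiplying each by 2 gives whole numbers: C 7.00, H 6.00, O 2.00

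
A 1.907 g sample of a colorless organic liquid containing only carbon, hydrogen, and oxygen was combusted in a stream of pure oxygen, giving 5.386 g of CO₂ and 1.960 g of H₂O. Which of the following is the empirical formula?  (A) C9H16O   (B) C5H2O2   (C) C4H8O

mol C = 5.386 g CO₂ ÷ 44.009 g/mol = 0.12238 mol
mol H = 2 × 1.960 g H₂O ÷ 18.015 g/mol = 0.21760 mol
mass O = 1.907 − (1.4700 + 0.21934) = 0.21771 g → mol O = 0.21771 ÷ 15.999 = 0.013608 mol
Divide by the smallest (0.013608 mol): C 8.994, H 15.991, O 1.000

(A) C9H16O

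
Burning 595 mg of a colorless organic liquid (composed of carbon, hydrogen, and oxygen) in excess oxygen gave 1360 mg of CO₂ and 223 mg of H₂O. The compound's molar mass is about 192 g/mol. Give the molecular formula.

mol C = 1.36 g CO₂ ÷ 44.009 g/mol = 0.03090 mol
mol H = 2 × 0.223 g H₂O ÷ 18.015 g/mol = 0.02476 mol
mass O = 0.595 − (0.3712 + 0.02496) = 0.1989 g → mol O = 0.1989 ÷ 15.999 = 0.01243 mol
Divide by the smallest (0.01243 mol): C 2.486, H 1.992, O 1.000
Multiplying each by 2 gives whole numbers: C 4.97, H 3.98, O 2.00
Empirical formula: C5H4O2
Empirical-formula mass = 96.08 g/mol; 192 ÷ 96.08 ≈ 2, so the molecular formula is C10H8O4.

C10H8O4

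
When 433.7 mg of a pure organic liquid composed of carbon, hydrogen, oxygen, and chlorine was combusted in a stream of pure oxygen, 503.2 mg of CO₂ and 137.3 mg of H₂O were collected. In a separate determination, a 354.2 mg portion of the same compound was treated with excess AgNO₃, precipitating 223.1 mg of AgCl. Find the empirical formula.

mol C = 0.5032 g CO₂ ÷ 44.009 g/mol = 0.011434 mol
mol H = 2 × 0.1373 g H₂O ÷ 18.015 g/mol = 0.015243 mol
From the AgCl data: mol Cl per gram of compound = (0.2231 ÷ 143.318) ÷ 0.3542 = 0.0043949 mol/g, so in the 0.4337 g combustion sample mol Cl = 0.0019061 mol
mass O = 0.4337 − (0.13733 + 0.015365 + 0.067570) = 0.21343 g → mol O = 0.21343 ÷ 15.999 = 0.013340 mol
Divide by the smallest (0.0019061 mol): C 5.999, H 7.997, Cl 1.000, O 6.999

C6H8ClO7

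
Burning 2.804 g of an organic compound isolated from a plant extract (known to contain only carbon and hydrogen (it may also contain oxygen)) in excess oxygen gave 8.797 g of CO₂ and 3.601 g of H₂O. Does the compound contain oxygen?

no

mol C = 8.797 g CO₂ ÷ 44.009 g/mol = 0.19989 mol
mol H = 2 × 3.601 g H₂O ÷ 18.015 g/mol = 0.39978 mol
C and H together account for 2.8039 g — essentially the entire 2.804 g sample — so the compound contains no oxygen.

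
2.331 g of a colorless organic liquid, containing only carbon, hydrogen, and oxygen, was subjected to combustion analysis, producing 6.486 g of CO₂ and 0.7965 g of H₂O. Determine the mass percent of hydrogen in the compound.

3.82%

mol C = 6.486 g CO₂ ÷ 44.009 g/mol = 0.14738 mol
mol H = 2 × 0.7965 g H₂O ÷ 18.015 g/mol = 0.088426 mol
mass O = 2.331 − (1.7702 + 0.089134) = 0.47170 g → mol O = 0.47170 ÷ 15.999 = 0.029483 mol
mass % H = 0.089134 g ÷ 2.331 g × 100%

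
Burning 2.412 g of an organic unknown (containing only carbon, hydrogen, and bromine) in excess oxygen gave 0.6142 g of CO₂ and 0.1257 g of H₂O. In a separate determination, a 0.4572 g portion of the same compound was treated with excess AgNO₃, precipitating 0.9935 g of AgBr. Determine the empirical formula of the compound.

CHBr2

mol C = 0.6142 g CO₂ ÷ 44.009 g/mol = 0.013956 mol
mol H = 2 × 0.1257 g H₂O ÷ 18.015 g/mol = 0.013955 mol
From the AgBr data: mol Br per gram of compound = (0.9935 ÷ 187.772) ÷ 0.4572 = 0.011573 mol/g, so in the 2.412 g combustion sample mol Br = 0.027913 mol
Divide by the smallest (0.013955 mol): C 1.000, H 1.000, Br 2.000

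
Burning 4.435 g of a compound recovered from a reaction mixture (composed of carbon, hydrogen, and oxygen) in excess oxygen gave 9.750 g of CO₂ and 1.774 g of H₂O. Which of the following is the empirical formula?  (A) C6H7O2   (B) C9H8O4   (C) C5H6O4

mol C = 9.750 g CO₂ ÷ 44.009 g/mol = 0.22155 mol
mol H = 2 × 1.774 g H₂O ÷ 18.015 g/mol = 0.19695 mol
mass O = 4.435 − (2.6610 + 0.19852) = 1.5755 g → mol O = 1.5755 ÷ 15.999 = 0.098474 mol
Divide by the smallest (0.098474 mol): C 2.250, H 2.000, O 1.000
Multiplying each by 4 gives whole numbers: C 9.00, H 8.00, O 4.00

(B) C9H8O4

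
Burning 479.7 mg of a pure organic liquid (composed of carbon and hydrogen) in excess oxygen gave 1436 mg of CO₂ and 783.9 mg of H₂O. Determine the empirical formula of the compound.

C3H8

mol C = 1.436 g CO₂ ÷ 44.009 g/mol = 0.032630 mol
mol H = 2 × 0.7839 g H₂O ÷ 18.015 g/mol = 0.087027 mol
Divide by the smallest (0.032630 mol): C 1.000, H 2.667
Multiplying each by 3 gives whole numbers: C 3.00, H 8.00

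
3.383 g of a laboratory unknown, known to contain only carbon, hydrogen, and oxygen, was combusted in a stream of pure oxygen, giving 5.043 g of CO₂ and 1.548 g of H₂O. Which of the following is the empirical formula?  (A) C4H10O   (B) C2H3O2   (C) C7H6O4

(B) C2H3O2

mol C = 5.043 g CO₂ ÷ 44.009 g/mol = 0.11459 mol
mol H = 2 × 1.548 g H₂O ÷ 18.015 g/mol = 0.17186 mol
mass O = 3.383 − (1.3763 + 0.17323) = 1.8334 g → mol O = 1.8334 ÷ 15.999 = 0.11460 mol
Divide by the smallest (0.11459 mol): C 1.000, H 1.500, O 1.000
Multiplying each by 2 gives whole numbers: C 2.00, H 3.00, O 2.00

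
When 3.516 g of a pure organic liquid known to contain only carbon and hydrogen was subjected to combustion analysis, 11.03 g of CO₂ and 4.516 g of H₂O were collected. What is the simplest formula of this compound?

mol C = 11.03 g CO₂ ÷ 44.009 g/mol = 0.25063 mol
mol H = 2 × 4.516 g H₂O ÷ 18.015 g/mol = 0.50136 mol
Divide by the smallest (0.25063 mol): C 1.000, H 2.000

CH2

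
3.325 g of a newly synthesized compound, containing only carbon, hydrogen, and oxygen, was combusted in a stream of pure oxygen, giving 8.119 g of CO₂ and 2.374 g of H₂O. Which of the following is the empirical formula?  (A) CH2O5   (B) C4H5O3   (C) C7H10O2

mol C = 8.119 g CO₂ ÷ 44.009 g/mol = 0.18448 mol
mol H = 2 × 2.374 g H₂O ÷ 18.015 g/mol = 0.26356 mol
mass O = 3.325 − (2.2158 + 0.26567) = 0.84348 g → mol O = 0.84348 ÷ 15.999 = 0.052721 mol
Divide by the smallest (0.052721 mol): C 3.499, H 4.999, O 1.000
Multiplying each by 2 gives whole numbers: C 7.00, H 10.00, O 2.00

(C) C7H10O2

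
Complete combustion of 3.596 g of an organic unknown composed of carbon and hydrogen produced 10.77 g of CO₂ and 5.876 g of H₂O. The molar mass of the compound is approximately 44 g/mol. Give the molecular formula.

mol C = 10.77 g CO₂ ÷ 44.009 g/mol = 0.24472 mol
mol H = 2 × 5.876 g H₂O ÷ 18.015 g/mol = 0.65235 mol
Divide by the smallest (0.24472 mol): C 1.000, H 2.666
Multiplying each by 3 gives whole numbers: C 3.00, H 8.00
Empirical formula: C3H8
Empirical-formula mass = 44.10 g/mol; 44 ÷ 44.10 ≈ 1, so the molecular formula is C3H8.

C3H8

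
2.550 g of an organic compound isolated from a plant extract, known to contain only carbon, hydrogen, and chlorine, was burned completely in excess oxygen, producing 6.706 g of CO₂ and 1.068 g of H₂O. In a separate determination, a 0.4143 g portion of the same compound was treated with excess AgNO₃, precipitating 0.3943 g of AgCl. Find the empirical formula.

C9H7Cl

mol C = 6.706 g CO₂ ÷ 44.009 g/mol = 0.15238 mol
mol H = 2 × 1.068 g H₂O ÷ 18.015 g/mol = 0.11857 mol
From the AgCl data: mol Cl per gram of compound = (0.3943 ÷ 143.318) ÷ 0.4143 = 0.0066407 mol/g, so in the 2.550 g combustion sample mol Cl = 0.016934 mol
Divide by the smallest (0.016934 mol): C 8.999, H 7.002, Cl 1.000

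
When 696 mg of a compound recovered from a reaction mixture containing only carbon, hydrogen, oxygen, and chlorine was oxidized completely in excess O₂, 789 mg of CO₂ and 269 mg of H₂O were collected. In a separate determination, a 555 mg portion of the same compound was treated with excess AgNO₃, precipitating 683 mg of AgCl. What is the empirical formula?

C6H10Cl2O5

mol C = 0.789 g CO₂ ÷ 44.009 g/mol = 0.01793 mol
mol H = 2 × 0.269 g H₂O ÷ 18.015 g/mol = 0.02986 mol
From the AgCl data: mol Cl per gram of compound = (0.683 ÷ 143.318) ÷ 0.555 = 0.008587 mol/g, so in the 0.696 g combustion sample mol Cl = 0.005976 mol
mass O = 0.696 − (0.2153 + 0.03010 + 0.2119) = 0.2387 g → mol O = 0.2387 ÷ 15.999 = 0.01492 mol
Divide by the smallest (0.005976 mol): C 3.000, H 4.997, Cl 1.000, O 2.496
Multiplying each by 2 gives whole numbers: C 6.00, H 9.99, Cl 2.00, O 4.99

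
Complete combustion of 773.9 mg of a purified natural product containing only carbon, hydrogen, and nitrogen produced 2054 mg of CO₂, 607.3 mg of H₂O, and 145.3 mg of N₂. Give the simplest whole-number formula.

C9H13N2

mol C = 2.054 g CO₂ ÷ 44.009 g/mol = 0.046672 mol
mol H = 2 × 0.6073 g H₂O ÷ 18.015 g/mol = 0.067422 mol
mol N = 2 × 0.1453 g N₂ ÷ 28.014 g/mol = 0.010373 mol
Divide by the smallest (0.010373 mol): C 4.499, H 6.499, N 1.000
Multiplying each by 2 gives whole numbers: C 9.00, H 13.00, N 2.00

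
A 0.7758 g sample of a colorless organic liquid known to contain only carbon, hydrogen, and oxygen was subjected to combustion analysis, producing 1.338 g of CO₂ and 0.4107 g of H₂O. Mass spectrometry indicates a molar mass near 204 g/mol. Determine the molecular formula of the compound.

C8H12O6

mol C = 1.338 g CO₂ ÷ 44.009 g/mol = 0.030403 mol
mol H = 2 × 0.4107 g H₂O ÷ 18.015 g/mol = 0.045595 mol
mass O = 0.7758 − (0.36517 + 0.045960) = 0.36467 g → mol O = 0.36467 ÷ 15.999 = 0.022793 mol
Divide by the smallest (0.022793 mol): C 1.334, H 2.000, O 1.000
Multiplying each by 3 gives whole numbers: C 4.00, H 6.00, O 3.00
Empirical formula: C4H6O3
Empirical-formula mass = 102.09 g/mol; 204 ÷ 102.09 ≈ 2, so the molecular formula is C8H12O6.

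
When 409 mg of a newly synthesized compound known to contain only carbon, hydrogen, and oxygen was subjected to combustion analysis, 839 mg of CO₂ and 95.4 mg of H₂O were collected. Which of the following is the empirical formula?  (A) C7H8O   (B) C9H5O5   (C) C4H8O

mol C = 0.839 g CO₂ ÷ 44.009 g/mol = 0.01906 mol
mol H = 2 × 0.0954 g H₂O ÷ 18.015 g/mol = 0.01059 mol
mass O = 0.409 − (0.2290 + 0.01068) = 0.1693 g → mol O = 0.1693 ÷ 15.999 = 0.01058 mol
Divide by the smallest (0.01058 mol): C 1.801, H 1.001, O 1.000
Multiplying each by 5 gives whole numbers: C 9.01, H 5.00, O 5.00

(B) C9H5O5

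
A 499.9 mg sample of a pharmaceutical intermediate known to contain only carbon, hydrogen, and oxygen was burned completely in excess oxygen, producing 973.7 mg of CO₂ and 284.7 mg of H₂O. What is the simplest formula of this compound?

C7H10O4

mol C = 0.9737 g CO₂ ÷ 44.009 g/mol = 0.022125 mol
mol H = 2 × 0.2847 g H₂O ÷ 18.015 g/mol = 0.031607 mol
mass O = 0.4999 − (0.26574 + 0.031860) = 0.20230 g → mol O = 0.20230 ÷ 15.999 = 0.012644 mol
Divide by the smallest (0.012644 mol): C 1.750, H 2.500, O 1.000
Multiplying each by 4 gives whole numbers: C 7.00, H 10.00, O 4.00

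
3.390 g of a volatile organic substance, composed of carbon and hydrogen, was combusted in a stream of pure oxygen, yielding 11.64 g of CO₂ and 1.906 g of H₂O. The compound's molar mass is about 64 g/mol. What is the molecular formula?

mol C = 11.64 g CO₂ ÷ 44.009 g/mol = 0.26449 mol
mol H = 2 × 1.906 g H₂O ÷ 18.015 g/mol = 0.21160 mol
Divide by the smallest (0.21160 mol): C 1.250, H 1.000
Multiplying each by 4 gives whole numbers: C 5.00, H 4.00
Empirical formula: C5H4
Empirical-formula mass = 64.09 g/mol; 64 ÷ 64.09 ≈ 1, so the molecular formula is C5H4.

C5H4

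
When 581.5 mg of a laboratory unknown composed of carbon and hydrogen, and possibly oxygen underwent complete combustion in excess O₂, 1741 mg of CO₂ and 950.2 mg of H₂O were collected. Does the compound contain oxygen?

mol C = 1.741 g CO₂ ÷ 44.009 g/mol = 0.039560 mol
mol H = 2 × 0.9502 g H₂O ÷ 18.015 g/mol = 0.10549 mol
C and H together account for 0.58149 g — essentially the entire 0.5815 g sample — so the compound contains no oxygen.

no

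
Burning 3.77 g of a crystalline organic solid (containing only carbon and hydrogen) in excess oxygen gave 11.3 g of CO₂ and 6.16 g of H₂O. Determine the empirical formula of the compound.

C3H8

mol C = 11.3 g CO₂ ÷ 44.009 g/mol = 0.2568 mol
mol H = 2 × 6.16 g H₂O ÷ 18.015 g/mol = 0.6839 mol
Divide by the smallest (0.2568 mol): C 1.000, H 2.663
Multiplying each by 3 gives whole numbers: C 3.00, H 7.99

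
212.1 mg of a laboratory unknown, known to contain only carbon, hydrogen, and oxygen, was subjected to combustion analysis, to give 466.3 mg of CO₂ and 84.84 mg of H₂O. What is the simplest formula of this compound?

mol C = 0.4663 g CO₂ ÷ 44.009 g/mol = 0.010596 mol
mol H = 2 × 0.08484 g H₂O ÷ 18.015 g/mol = 0.0094188 mol
mass O = 0.2121 − (0.12726 + 0.0094942) = 0.075343 g → mol O = 0.075343 ÷ 15.999 = 0.0047092 mol
Divide by the smallest (0.0047092 mol): C 2.250, H 2.000, O 1.000
Multiplying each by 4 gives whole numbers: C 9.00, H 8.00, O 4.00

C9H8O4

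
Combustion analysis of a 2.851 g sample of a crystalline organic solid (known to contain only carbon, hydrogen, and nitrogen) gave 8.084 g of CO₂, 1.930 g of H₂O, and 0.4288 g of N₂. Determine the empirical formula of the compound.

mol C = 8.084 g CO₂ ÷ 44.009 g/mol = 0.18369 mol
mol H = 2 × 1.930 g H₂O ÷ 18.015 g/mol = 0.21427 mol
mol N = 2 × 0.4288 g N₂ ÷ 28.014 g/mol = 0.030613 mol
Divide by the smallest (0.030613 mol): C 6.000, H 6.999, N 1.000

C6H7N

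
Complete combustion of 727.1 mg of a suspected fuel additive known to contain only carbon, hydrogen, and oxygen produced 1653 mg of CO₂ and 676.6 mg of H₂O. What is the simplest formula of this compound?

C3H6O

mol C = 1.653 g CO₂ ÷ 44.009 g/mol = 0.037560 mol
mol H = 2 × 0.6766 g H₂O ÷ 18.015 g/mol = 0.075115 mol
mass O = 0.7271 − (0.45114 + 0.075716) = 0.20024 g → mol O = 0.20024 ÷ 15.999 = 0.012516 mol
Divide by the smallest (0.012516 mol): C 3.001, H 6.001, O 1.000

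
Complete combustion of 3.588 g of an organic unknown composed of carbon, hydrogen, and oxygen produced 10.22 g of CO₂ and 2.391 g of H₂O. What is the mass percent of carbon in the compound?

mol C = 10.22 g CO₂ ÷ 44.009 g/mol = 0.23223 mol
mol H = 2 × 2.391 g H₂O ÷ 18.015 g/mol = 0.26545 mol
mass O = 3.588 − (2.7893 + 0.26757) = 0.53117 g → mol O = 0.53117 ÷ 15.999 = 0.033200 mol
mass % C = 2.7893 g ÷ 3.588 g × 100%

77.74%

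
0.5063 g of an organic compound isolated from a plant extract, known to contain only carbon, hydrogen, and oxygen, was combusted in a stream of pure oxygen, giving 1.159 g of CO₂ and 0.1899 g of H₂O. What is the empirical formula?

C5H4O2

mol C = 1.159 g CO₂ ÷ 44.009 g/mol = 0.026336 mol
mol H = 2 × 0.1899 g H₂O ÷ 18.015 g/mol = 0.021082 mol
mass O = 0.5063 − (0.31632 + 0.021251) = 0.16873 g → mol O = 0.16873 ÷ 15.999 = 0.010546 mol
Divide by the smallest (0.010546 mol): C 2.497, H 1.999, O 1.000
Multiplying each by 2 gives whole numbers: C 4.99, H 4.00, O 2.00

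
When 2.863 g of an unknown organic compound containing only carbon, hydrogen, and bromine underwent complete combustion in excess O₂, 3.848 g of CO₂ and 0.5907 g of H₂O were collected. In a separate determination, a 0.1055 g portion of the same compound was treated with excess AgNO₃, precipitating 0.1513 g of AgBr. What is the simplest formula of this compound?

mol C = 3.848 g CO₂ ÷ 44.009 g/mol = 0.087437 mol
mol H = 2 × 0.5907 g H₂O ÷ 18.015 g/mol = 0.065579 mol
From the AgBr data: mol Br per gram of compound = (0.1513 ÷ 187.772) ÷ 0.1055 = 0.0076376 mol/g, so in the 2.863 g combustion sample mol Br = 0.021866 mol
Divide by the smallest (0.021866 mol): C 3.999, H 2.999, Br 1.000

C4H3Br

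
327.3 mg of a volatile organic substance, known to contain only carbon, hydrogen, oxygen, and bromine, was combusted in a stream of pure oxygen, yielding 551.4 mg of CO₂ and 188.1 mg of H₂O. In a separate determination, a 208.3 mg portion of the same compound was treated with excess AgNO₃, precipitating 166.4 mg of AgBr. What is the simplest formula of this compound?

C9H15BrO2

mol C = 0.5514 g CO₂ ÷ 44.009 g/mol = 0.012529 mol
mol H = 2 × 0.1881 g H₂O ÷ 18.015 g/mol = 0.020883 mol
From the AgBr data: mol Br per gram of compound = (0.1664 ÷ 187.772) ÷ 0.2083 = 0.0042544 mol/g, so in the 0.3273 g combustion sample mol Br = 0.0013924 mol
mass O = 0.3273 − (0.15049 + 0.021050 + 0.11126) = 0.044499 g → mol O = 0.044499 ÷ 15.999 = 0.0027814 mol
Divide by the smallest (0.0013924 mol): C 8.998, H 14.997, Br 1.000, O 1.997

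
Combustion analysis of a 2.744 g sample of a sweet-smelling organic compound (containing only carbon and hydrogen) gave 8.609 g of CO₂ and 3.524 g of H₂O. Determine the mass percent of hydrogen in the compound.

mol C = 8.609 g CO₂ ÷ 44.009 g/mol = 0.19562 mol
mol H = 2 × 3.524 g H₂O ÷ 18.015 g/mol = 0.39123 mol
mass % H = 0.39436 g ÷ 2.744 g × 100%

14.37%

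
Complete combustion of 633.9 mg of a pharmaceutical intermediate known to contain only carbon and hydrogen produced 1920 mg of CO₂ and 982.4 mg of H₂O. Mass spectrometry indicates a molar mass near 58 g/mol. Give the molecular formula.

mol C = 1.920 g CO₂ ÷ 44.009 g/mol = 0.043627 mol
mol H = 2 × 0.9824 g H₂O ÷ 18.015 g/mol = 0.10906 mol
Divide by the smallest (0.043627 mol): C 1.000, H 2.500
Multiplying each by 2 gives whole numbers: C 2.00, H 5.00
Empirical formula: C2H5
Empirical-formula mass = 29.06 g/mol; 58 ÷ 29.06 ≈ 2, so the molecular formula is C4H10.

C4H10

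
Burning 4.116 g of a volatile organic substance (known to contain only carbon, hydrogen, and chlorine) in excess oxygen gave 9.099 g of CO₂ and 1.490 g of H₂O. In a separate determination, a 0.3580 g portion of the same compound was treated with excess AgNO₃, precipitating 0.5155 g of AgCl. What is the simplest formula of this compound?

C5H4Cl

mol C = 9.099 g CO₂ ÷ 44.009 g/mol = 0.20675 mol
mol H = 2 × 1.490 g H₂O ÷ 18.015 g/mol = 0.16542 mol
From the AgCl data: mol Cl per gram of compound = (0.5155 ÷ 143.318) ÷ 0.3580 = 0.010047 mol/g, so in the 4.116 g combustion sample mol Cl = 0.041354 mol
Divide by the smallest (0.041354 mol): C 5.000, H 4.000, Cl 1.000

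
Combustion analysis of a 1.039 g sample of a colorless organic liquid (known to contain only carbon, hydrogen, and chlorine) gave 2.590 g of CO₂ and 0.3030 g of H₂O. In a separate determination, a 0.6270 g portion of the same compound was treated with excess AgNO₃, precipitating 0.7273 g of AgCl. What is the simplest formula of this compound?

C7H4Cl

mol C = 2.590 g CO₂ ÷ 44.009 g/mol = 0.058852 mol
mol H = 2 × 0.3030 g H₂O ÷ 18.015 g/mol = 0.033639 mol
From the AgCl data: mol Cl per gram of compound = (0.7273 ÷ 143.318) ÷ 0.6270 = 0.0080937 mol/g, so in the 1.039 g combustion sample mol Cl = 0.0084093 mol
Divide by the smallest (0.0084093 mol): C 6.998, H 4.000, Cl 1.000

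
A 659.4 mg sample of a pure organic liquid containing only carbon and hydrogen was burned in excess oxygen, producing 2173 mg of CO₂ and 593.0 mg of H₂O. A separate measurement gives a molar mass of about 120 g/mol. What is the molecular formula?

mol C = 2.173 g CO₂ ÷ 44.009 g/mol = 0.049376 mol
mol H = 2 × 0.5930 g H₂O ÷ 18.015 g/mol = 0.065834 mol
Divide by the smallest (0.049376 mol): C 1.000, H 1.333
Multiplying each by 3 gives whole numbers: C 3.00, H 4.00
Empirical formula: C3H4
Empirical-formula mass = 40.06 g/mol; 120 ÷ 40.06 ≈ 3, so the molecular formula is C9H12.

C9H12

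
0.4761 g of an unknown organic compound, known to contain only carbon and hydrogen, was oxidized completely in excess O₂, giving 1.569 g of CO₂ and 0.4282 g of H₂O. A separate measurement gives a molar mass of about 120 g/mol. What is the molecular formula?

mol C = 1.569 g CO₂ ÷ 44.009 g/mol = 0.035652 mol
mol H = 2 × 0.4282 g H₂O ÷ 18.015 g/mol = 0.047538 mol
Divide by the smallest (0.035652 mol): C 1.000, H 1.333
Multiplying each by 3 gives whole numbers: C 3.00, H 4.00
Empirical formula: C3H4
Empirical-formula mass = 40.06 g/mol; 120 ÷ 40.06 ≈ 3, so the molecular formula is C9H12.

C9H12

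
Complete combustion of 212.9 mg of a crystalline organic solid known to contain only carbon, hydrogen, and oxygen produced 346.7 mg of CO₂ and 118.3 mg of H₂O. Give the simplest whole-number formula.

C6H10O5

mol C = 0.3467 g CO₂ ÷ 44.009 g/mol = 0.0078779 mol
mol H = 2 × 0.1183 g H₂O ÷ 18.015 g/mol = 0.013133 mol
mass O = 0.2129 − (0.094622 + 0.013239) = 0.10504 g → mol O = 0.10504 ÷ 15.999 = 0.0065654 mol
Divide by the smallest (0.0065654 mol): C 1.200, H 2.000, O 1.000
Multiplying each by 5 gives whole numbers: C 6.00, H 10.00, O 5.00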